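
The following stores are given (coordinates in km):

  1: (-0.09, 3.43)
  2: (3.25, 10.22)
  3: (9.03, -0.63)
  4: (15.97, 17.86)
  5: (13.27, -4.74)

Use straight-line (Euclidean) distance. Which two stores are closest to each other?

Pairwise distances:
1–2: 7.57 km
1–3: 9.98 km
1–4: 21.59 km
1–5: 15.66 km
2–3: 12.29 km
2–4: 14.84 km
2–5: 18.01 km
3–4: 19.75 km
3–5: 5.91 km
4–5: 22.76 km
Closest pair: 3–5 at 5.91 km.

3 and 5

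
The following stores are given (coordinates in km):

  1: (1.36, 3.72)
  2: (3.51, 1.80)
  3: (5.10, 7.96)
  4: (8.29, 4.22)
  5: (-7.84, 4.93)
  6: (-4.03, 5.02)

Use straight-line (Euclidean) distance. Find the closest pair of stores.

1 and 2

Pairwise distances:
1–2: √((2.15)² + (-1.92)²) = √(4.6225 + 3.6864) = 2.88 km
1–3: √((3.74)² + (4.24)²) = √(13.9876 + 17.9776) = 5.65 km
1–4: √((6.93)² + (0.50)²) = √(48.0249 + 0.2500) = 6.95 km
1–5: √((-9.20)² + (1.21)²) = √(84.6400 + 1.4641) = 9.28 km
1–6: √((-5.39)² + (1.30)²) = √(29.0521 + 1.6900) = 5.54 km
2–3: √((1.59)² + (6.16)²) = √(2.5281 + 37.9456) = 6.36 km
2–4: √((4.78)² + (2.42)²) = √(22.8484 + 5.8564) = 5.36 km
2–5: √((-11.35)² + (3.13)²) = √(128.8225 + 9.7969) = 11.77 km
2–6: √((-7.54)² + (3.22)²) = √(56.8516 + 10.3684) = 8.20 km
3–4: √((3.19)² + (-3.74)²) = √(10.1761 + 13.9876) = 4.92 km
3–5: √((-12.94)² + (-3.03)²) = √(167.4436 + 9.1809) = 13.29 km
3–6: √((-9.13)² + (-2.94)²) = √(83.3569 + 8.6436) = 9.59 km
4–5: √((-16.13)² + (0.71)²) = √(260.1769 + 0.5041) = 16.15 km
4–6: √((-12.32)² + (0.80)²) = √(151.7824 + 0.6400) = 12.35 km
5–6: √((3.81)² + (0.09)²) = √(14.5161 + 0.0081) = 3.81 km
Closest pair: 1–2 at 2.88 km.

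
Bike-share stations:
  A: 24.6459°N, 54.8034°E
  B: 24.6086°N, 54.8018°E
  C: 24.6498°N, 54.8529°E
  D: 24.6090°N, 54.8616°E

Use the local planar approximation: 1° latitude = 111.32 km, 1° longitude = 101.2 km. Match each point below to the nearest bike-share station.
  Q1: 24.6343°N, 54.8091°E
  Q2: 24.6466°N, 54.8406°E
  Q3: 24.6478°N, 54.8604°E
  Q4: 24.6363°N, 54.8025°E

Q1→A; Q2→C; Q3→C; Q4→A

Q1 at 24.6343°N, 54.8091°E:
  A: 1.4143 km
  B: 2.9548 km
  C: 4.7566 km
  D: 6.0133 km
  → nearest: A (1.4143 km)
Q2 at 24.6466°N, 54.8406°E:
  A: 3.7654 km
  B: 5.7717 km
  C: 1.2947 km
  D: 4.6943 km
  → nearest: C (1.2947 km)
Q3 at 24.6478°N, 54.8604°E:
  A: 5.7723 km
  B: 7.3628 km
  C: 0.7910 km
  D: 4.3209 km
  → nearest: C (0.7910 km)
Q4 at 24.6363°N, 54.8025°E:
  A: 1.0725 km
  B: 3.0844 km
  C: 5.3173 km
  D: 6.7087 km
  → nearest: A (1.0725 km)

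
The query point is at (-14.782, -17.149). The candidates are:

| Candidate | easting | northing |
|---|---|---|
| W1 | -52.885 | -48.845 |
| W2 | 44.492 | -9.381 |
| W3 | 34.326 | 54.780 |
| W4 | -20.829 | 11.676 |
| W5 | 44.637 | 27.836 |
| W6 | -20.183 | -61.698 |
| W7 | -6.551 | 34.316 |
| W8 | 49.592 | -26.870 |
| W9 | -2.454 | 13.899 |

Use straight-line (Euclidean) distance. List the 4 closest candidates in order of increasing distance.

W4, W9, W6, W1

Distances from (-14.782, -17.149):
W1: √((-38.103)² + (-31.696)²) = √(1451.83861 + 1004.63642) = 49.563
W2: √((59.274)² + (7.768)²) = √(3513.40708 + 60.34182) = 59.781
W3: √((49.108)² + (71.929)²) = √(2411.59566 + 5173.78104) = 87.094
W4: √((-6.047)² + (28.825)²) = √(36.56621 + 830.88063) = 29.452
W5: √((59.419)² + (44.985)²) = √(3530.61756 + 2023.65022) = 74.527
W6: √((-5.401)² + (-44.549)²) = √(29.17080 + 1984.61340) = 44.875
W7: √((8.231)² + (51.465)²) = √(67.74936 + 2648.64623) = 52.119
W8: √((64.374)² + (-9.721)²) = √(4144.01188 + 94.49784) = 65.104
W9: √((12.328)² + (31.048)²) = √(151.97958 + 963.97830) = 33.406
Sorted: W4 (29.452) < W9 (33.406) < W6 (44.875) < W1 (49.563) < W7 (52.119) < W2 (59.781) < …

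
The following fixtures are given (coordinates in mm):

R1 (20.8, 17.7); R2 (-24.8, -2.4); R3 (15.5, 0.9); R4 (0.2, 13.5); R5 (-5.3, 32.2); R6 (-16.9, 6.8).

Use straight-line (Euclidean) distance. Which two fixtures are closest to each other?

Pairwise distances:
R1–R2: √((-45.6)² + (-20.1)²) = √(2079.360 + 404.010) = 49.8 mm
R1–R3: √((-5.3)² + (-16.8)²) = √(28.090 + 282.240) = 17.6 mm
R1–R4: √((-20.6)² + (-4.2)²) = √(424.360 + 17.640) = 21.0 mm
R1–R5: √((-26.1)² + (14.5)²) = √(681.210 + 210.250) = 29.9 mm
R1–R6: √((-37.7)² + (-10.9)²) = √(1421.290 + 118.810) = 39.2 mm
R2–R3: √((40.3)² + (3.3)²) = √(1624.090 + 10.890) = 40.4 mm
R2–R4: √((25.0)² + (15.9)²) = √(625.000 + 252.810) = 29.6 mm
R2–R5: √((19.5)² + (34.6)²) = √(380.250 + 1197.160) = 39.7 mm
R2–R6: √((7.9)² + (9.2)²) = √(62.410 + 84.640) = 12.1 mm
R3–R4: √((-15.3)² + (12.6)²) = √(234.090 + 158.760) = 19.8 mm
R3–R5: √((-20.8)² + (31.3)²) = √(432.640 + 979.690) = 37.6 mm
R3–R6: √((-32.4)² + (5.9)²) = √(1049.760 + 34.810) = 32.9 mm
R4–R5: √((-5.5)² + (18.7)²) = √(30.250 + 349.690) = 19.5 mm
R4–R6: √((-17.1)² + (-6.7)²) = √(292.410 + 44.890) = 18.4 mm
R5–R6: √((-11.6)² + (-25.4)²) = √(134.560 + 645.160) = 27.9 mm
Closest pair: R2–R6 at 12.1 mm.

R2 and R6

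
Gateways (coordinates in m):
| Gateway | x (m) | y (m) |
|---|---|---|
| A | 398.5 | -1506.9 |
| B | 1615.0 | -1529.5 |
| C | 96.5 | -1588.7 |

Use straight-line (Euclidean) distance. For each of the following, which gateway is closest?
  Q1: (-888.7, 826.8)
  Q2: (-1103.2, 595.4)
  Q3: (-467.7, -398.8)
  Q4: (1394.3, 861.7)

Q1 at (-888.7, 826.8):
  A: 2665.2 m
  B: 3438.1 m
  C: 2608.7 m
  → nearest: C (2608.7 m)
Q2 at (-1103.2, 595.4):
  A: 2583.6 m
  B: 3450.2 m
  C: 2491.9 m
  → nearest: C (2491.9 m)
Q3 at (-467.7, -398.8):
  A: 1406.5 m
  B: 2369.8 m
  C: 1316.9 m
  → nearest: C (1316.9 m)
Q4 at (1394.3, 861.7):
  A: 2569.4 m
  B: 2401.4 m
  C: 2772.9 m
  → nearest: B (2401.4 m)

Q1→C; Q2→C; Q3→C; Q4→B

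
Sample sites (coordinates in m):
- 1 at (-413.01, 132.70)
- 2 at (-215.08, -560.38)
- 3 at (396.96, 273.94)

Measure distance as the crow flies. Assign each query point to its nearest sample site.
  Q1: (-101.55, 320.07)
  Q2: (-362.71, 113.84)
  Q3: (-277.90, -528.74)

Q1→1; Q2→1; Q3→2

Q1 at (-101.55, 320.07):
  1: 363.48 m
  2: 887.74 m
  3: 500.64 m
  → nearest: 1 (363.48 m)
Q2 at (-362.71, 113.84):
  1: 53.72 m
  2: 690.19 m
  3: 776.36 m
  → nearest: 1 (53.72 m)
Q3 at (-277.90, -528.74):
  1: 675.10 m
  2: 70.34 m
  3: 1048.68 m
  → nearest: 2 (70.34 m)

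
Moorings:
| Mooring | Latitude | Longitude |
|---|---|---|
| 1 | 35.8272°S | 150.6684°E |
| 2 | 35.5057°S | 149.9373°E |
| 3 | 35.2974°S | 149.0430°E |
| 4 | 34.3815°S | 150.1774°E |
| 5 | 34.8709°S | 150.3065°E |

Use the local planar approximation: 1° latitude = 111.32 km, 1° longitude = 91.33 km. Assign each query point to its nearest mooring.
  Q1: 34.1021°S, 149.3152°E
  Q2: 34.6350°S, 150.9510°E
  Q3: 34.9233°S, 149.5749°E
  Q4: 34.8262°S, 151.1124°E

Q1 at 34.1021°S, 149.3152°E:
  1: 228.3694 km
  2: 166.2582 km
  3: 135.3632 km
  4: 84.6647 km
  5: 124.5836 km
  → nearest: 4 (84.6647 km)
Q2 at 34.6350°S, 150.9510°E:
  1: 135.2021 km
  2: 134.0373 km
  3: 189.2170 km
  4: 76.0801 km
  5: 64.4544 km
  → nearest: 5 (64.4544 km)
Q3 at 34.9233°S, 149.5749°E:
  1: 141.7699 km
  2: 72.7926 km
  3: 63.9856 km
  4: 81.6430 km
  5: 67.0712 km
  → nearest: 3 (63.9856 km)
Q4 at 34.8262°S, 151.1124°E:
  1: 118.5803 km
  2: 131.3000 km
  3: 196.1422 km
  4: 98.7051 km
  5: 73.7709 km
  → nearest: 5 (73.7709 km)

Q1→4; Q2→5; Q3→3; Q4→5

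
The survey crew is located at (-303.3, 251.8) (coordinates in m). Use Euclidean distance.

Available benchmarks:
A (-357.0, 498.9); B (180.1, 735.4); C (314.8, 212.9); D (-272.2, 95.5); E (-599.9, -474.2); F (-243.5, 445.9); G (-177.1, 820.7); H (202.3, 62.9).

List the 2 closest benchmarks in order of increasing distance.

D, F

Distances from (-303.3, 251.8):
A: √((-53.7)² + (247.1)²) = √(2883.690 + 61058.410) = 252.9 m
B: √((483.4)² + (483.6)²) = √(233675.560 + 233868.960) = 683.8 m
C: √((618.1)² + (-38.9)²) = √(382047.610 + 1513.210) = 619.3 m
D: √((31.1)² + (-156.3)²) = √(967.210 + 24429.690) = 159.4 m
E: √((-296.6)² + (-726.0)²) = √(87971.560 + 527076.000) = 784.2 m
F: √((59.8)² + (194.1)²) = √(3576.040 + 37674.810) = 203.1 m
G: √((126.2)² + (568.9)²) = √(15926.440 + 323647.210) = 582.7 m
H: √((505.6)² + (-188.9)²) = √(255631.360 + 35683.210) = 539.7 m
Sorted: D (159.4 m) < F (203.1 m) < A (252.9 m) < H (539.7 m) < …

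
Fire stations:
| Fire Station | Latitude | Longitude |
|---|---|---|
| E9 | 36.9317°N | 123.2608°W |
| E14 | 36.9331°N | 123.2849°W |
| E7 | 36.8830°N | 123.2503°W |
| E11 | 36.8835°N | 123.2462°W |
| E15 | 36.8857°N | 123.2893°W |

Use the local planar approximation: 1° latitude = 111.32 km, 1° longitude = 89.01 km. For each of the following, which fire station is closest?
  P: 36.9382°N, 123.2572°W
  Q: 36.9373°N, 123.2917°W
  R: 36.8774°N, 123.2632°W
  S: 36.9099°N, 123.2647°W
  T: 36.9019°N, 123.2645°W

P→E9; Q→E14; R→E7; S→E9; T→E7

P at 36.9382°N, 123.2572°W:
  E9: 0.7914 km
  E14: 2.5301 km
  E7: 6.1755 km
  E11: 6.1674 km
  E15: 6.5053 km
  → nearest: E9 (0.7914 km)
Q at 36.9373°N, 123.2917°W:
  E9: 2.8202 km
  E14: 0.7648 km
  E7: 7.0794 km
  E11: 7.2298 km
  E15: 5.7481 km
  → nearest: E14 (0.7648 km)
R at 36.8774°N, 123.2632°W:
  E9: 6.0484 km
  E14: 6.4944 km
  E7: 1.3065 km
  E11: 1.6586 km
  E15: 2.5002 km
  → nearest: E7 (1.3065 km)
S at 36.9099°N, 123.2647°W:
  E9: 2.4515 km
  E14: 3.1469 km
  E7: 3.2573 km
  E11: 3.3687 km
  E15: 3.4716 km
  → nearest: E9 (2.4515 km)
T at 36.9019°N, 123.2645°W:
  E9: 3.3336 km
  E14: 3.9192 km
  E7: 2.4544 km
  E11: 2.6170 km
  E15: 2.8504 km
  → nearest: E7 (2.4544 km)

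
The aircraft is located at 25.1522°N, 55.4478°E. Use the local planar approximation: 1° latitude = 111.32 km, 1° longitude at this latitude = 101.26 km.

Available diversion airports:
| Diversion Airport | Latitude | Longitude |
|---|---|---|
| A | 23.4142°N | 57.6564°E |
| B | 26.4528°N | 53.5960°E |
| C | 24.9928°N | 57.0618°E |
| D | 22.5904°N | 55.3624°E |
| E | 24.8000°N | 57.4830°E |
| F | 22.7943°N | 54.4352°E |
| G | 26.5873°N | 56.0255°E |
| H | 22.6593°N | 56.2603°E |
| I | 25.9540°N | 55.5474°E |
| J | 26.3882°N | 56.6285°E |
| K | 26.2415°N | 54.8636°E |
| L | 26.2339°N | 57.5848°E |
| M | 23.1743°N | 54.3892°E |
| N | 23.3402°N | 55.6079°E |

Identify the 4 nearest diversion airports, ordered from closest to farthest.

Distances from 25.1522°N, 55.4478°E:
A: √((-1.7380·111.32)² + (2.2086·101.26)²) = √(37432.250588 + 50016.118094) = 295.7167 km
B: √((1.3006·111.32)² + (-1.8518·101.26)²) = √(20962.056859 + 35161.225676) = 236.9035 km
C: √((-0.1594·111.32)² + (1.6140·101.26)²) = √(314.864015 + 26710.554684) = 164.3941 km
D: √((-2.5618·111.32)² + (-0.0854·101.26)²) = √(81327.390568 + 74.781055) = 285.3107 km
E: √((-0.3522·111.32)² + (2.0352·101.26)²) = √(1537.181321 + 42470.760139) = 209.7807 km
F: √((-2.3579·111.32)² + (-1.0126·101.26)²) = √(68896.500045 + 10513.605867) = 281.7980 km
G: √((1.4351·111.32)² + (0.5777·101.26)²) = √(25521.766102 + 3422.004538) = 170.1287 km
H: √((-2.4929·111.32)² + (0.8125·101.26)²) = √(77011.593633 + 6768.969939) = 289.4487 km
I: √((0.8018·111.32)² + (0.0996·101.26)²) = √(7966.700657 + 101.717230) = 89.8244 km
J: √((1.2360·111.32)² + (1.1807·101.26)²) = √(18931.426376 + 14294.039325) = 182.2785 km
K: √((1.0893·111.32)² + (-0.5842·101.26)²) = √(14704.200048 + 3499.443221) = 134.9209 km
L: √((1.0817·111.32)² + (2.1370·101.26)²) = √(14499.734656 + 46825.765990) = 247.6399 km
M: √((-1.9779·111.32)² + (-1.0586·101.26)²) = √(48479.156658 + 11490.518476) = 244.8871 km
N: √((-1.8120·111.32)² + (0.1601·101.26)²) = √(40687.666396 + 262.820060) = 202.3623 km
Sorted: I (89.8244 km) < K (134.9209 km) < C (164.3941 km) < G (170.1287 km) < J (182.2785 km) < N (202.3623 km) < …

I, K, C, G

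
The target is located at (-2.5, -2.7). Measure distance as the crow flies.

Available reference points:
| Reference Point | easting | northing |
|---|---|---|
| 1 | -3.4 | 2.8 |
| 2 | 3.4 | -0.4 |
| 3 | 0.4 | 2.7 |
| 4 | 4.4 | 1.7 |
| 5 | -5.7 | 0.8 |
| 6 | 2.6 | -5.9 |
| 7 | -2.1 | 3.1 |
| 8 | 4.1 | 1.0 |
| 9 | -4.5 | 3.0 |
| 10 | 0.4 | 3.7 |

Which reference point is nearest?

Distances from (-2.5, -2.7):
1: √((-0.9)² + (5.5)²) = √(0.8100 + 30.2500) = 5.57
2: √((5.9)² + (2.3)²) = √(34.8100 + 5.2900) = 6.33
3: √((2.9)² + (5.4)²) = √(8.4100 + 29.1600) = 6.13
4: √((6.9)² + (4.4)²) = √(47.6100 + 19.3600) = 8.18
5: √((-3.2)² + (3.5)²) = √(10.2400 + 12.2500) = 4.74
6: √((5.1)² + (-3.2)²) = √(26.0100 + 10.2400) = 6.02
7: √((0.4)² + (5.8)²) = √(0.1600 + 33.6400) = 5.81
8: √((6.6)² + (3.7)²) = √(43.5600 + 13.6900) = 7.57
9: √((-2.0)² + (5.7)²) = √(4.0000 + 32.4900) = 6.04
10: √((2.9)² + (6.4)²) = √(8.4100 + 40.9600) = 7.03
Minimum: 5 at 4.74.

5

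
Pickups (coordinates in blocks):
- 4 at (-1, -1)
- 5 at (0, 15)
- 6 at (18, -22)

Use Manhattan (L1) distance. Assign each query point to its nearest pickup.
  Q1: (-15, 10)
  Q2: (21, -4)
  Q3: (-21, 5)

Q1 at (-15, 10):
  4: 25 blocks
  5: 20 blocks
  6: 65 blocks
  → nearest: 5 (20 blocks)
Q2 at (21, -4):
  4: 25 blocks
  5: 40 blocks
  6: 21 blocks
  → nearest: 6 (21 blocks)
Q3 at (-21, 5):
  4: 26 blocks
  5: 31 blocks
  6: 66 blocks
  → nearest: 4 (26 blocks)

Q1→5; Q2→6; Q3→4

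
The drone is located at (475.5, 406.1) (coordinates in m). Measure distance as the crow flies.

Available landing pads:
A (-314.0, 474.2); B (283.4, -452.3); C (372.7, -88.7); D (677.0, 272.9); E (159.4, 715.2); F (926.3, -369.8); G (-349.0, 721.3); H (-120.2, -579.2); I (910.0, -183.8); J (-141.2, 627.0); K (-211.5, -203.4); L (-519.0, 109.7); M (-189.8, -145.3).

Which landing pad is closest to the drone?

D

Distances from (475.5, 406.1):
A: √((-789.5)² + (68.1)²) = √(623310.250 + 4637.610) = 792.4 m
B: √((-192.1)² + (-858.4)²) = √(36902.410 + 736850.560) = 879.6 m
C: √((-102.8)² + (-494.8)²) = √(10567.840 + 244827.040) = 505.4 m
D: √((201.5)² + (-133.2)²) = √(40602.250 + 17742.240) = 241.5 m
E: √((-316.1)² + (309.1)²) = √(99919.210 + 95542.810) = 442.1 m
F: √((450.8)² + (-775.9)²) = √(203220.640 + 602020.810) = 897.4 m
G: √((-824.5)² + (315.2)²) = √(679800.250 + 99351.040) = 882.7 m
H: √((-595.7)² + (-985.3)²) = √(354858.490 + 970816.090) = 1151.4 m
I: √((434.5)² + (-589.9)²) = √(188790.250 + 347982.010) = 732.6 m
J: √((-616.7)² + (220.9)²) = √(380318.890 + 48796.810) = 655.1 m
K: √((-687.0)² + (-609.5)²) = √(471969.000 + 371490.250) = 918.4 m
L: √((-994.5)² + (-296.4)²) = √(989030.250 + 87852.960) = 1037.7 m
M: √((-665.3)² + (-551.4)²) = √(442624.090 + 304041.960) = 864.1 m
Minimum: D at 241.5 m.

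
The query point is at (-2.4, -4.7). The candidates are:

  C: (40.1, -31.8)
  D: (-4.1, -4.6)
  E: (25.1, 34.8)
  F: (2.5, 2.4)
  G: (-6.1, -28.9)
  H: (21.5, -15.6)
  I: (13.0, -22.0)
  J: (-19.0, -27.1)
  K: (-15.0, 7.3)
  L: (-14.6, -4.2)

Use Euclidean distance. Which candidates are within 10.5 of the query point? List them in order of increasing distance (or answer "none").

Distances from (-2.4, -4.7):
C: 50.4
D: 1.7
E: 48.1
F: 8.6
G: 24.5
H: 26.3
I: 23.2
J: 27.9
K: 17.4
L: 12.2
Threshold 10.5: D (1.7), F (8.6) are within range.

D, F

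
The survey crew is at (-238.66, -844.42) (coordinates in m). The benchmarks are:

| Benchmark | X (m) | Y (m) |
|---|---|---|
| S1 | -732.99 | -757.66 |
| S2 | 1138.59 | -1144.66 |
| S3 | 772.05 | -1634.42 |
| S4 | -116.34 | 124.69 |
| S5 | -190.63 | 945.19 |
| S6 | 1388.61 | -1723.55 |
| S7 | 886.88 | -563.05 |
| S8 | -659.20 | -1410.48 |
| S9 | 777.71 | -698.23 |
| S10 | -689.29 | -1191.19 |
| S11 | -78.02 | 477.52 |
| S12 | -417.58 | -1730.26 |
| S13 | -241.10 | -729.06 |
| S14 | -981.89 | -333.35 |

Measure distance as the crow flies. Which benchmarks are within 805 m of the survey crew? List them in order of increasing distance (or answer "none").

Distances from (-238.66, -844.42):
S1: √((-494.33)² + (86.76)²) = √(244362.1489 + 7527.2976) = 501.89 m
S2: √((1377.25)² + (-300.24)²) = √(1896817.5625 + 90144.0576) = 1409.60 m
S3: √((1010.71)² + (-790.00)²) = √(1021534.7041 + 624100.0000) = 1282.82 m
S4: √((122.32)² + (969.11)²) = √(14962.1824 + 939174.1921) = 976.80 m
S5: √((48.03)² + (1789.61)²) = √(2306.8809 + 3202703.9521) = 1790.25 m
S6: √((1627.27)² + (-879.13)²) = √(2648007.6529 + 772869.5569) = 1849.56 m
S7: √((1125.54)² + (281.37)²) = √(1266840.2916 + 79169.0769) = 1160.18 m
S8: √((-420.54)² + (-566.06)²) = √(176853.8916 + 320423.9236) = 705.18 m
S9: √((1016.37)² + (146.19)²) = √(1033007.9769 + 21371.5161) = 1026.83 m
S10: √((-450.63)² + (-346.77)²) = √(203067.3969 + 120249.4329) = 568.61 m
S11: √((160.64)² + (1321.94)²) = √(25805.2096 + 1747525.3636) = 1331.66 m
S12: √((-178.92)² + (-885.84)²) = √(32012.3664 + 784712.5056) = 903.73 m
S13: √((-2.44)² + (115.36)²) = √(5.9536 + 13307.9296) = 115.39 m
S14: √((-743.23)² + (511.07)²) = √(552390.8329 + 261192.5449) = 901.99 m
Threshold 805 m: S13 (115.39 m), S1 (501.89 m), S10 (568.61 m), S8 (705.18 m) are within range.

S13, S1, S10, S8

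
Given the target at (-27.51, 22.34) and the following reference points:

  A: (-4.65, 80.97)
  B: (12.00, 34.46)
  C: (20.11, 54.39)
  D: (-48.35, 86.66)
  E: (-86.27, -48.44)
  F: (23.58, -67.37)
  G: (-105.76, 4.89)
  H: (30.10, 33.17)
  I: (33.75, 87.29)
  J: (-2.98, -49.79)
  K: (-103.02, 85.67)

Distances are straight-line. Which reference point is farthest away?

F

Distances from (-27.51, 22.34):
A: 62.93
B: 41.33
C: 57.40
D: 67.61
E: 91.99
F: 103.24
G: 80.17
H: 58.62
I: 89.28
J: 76.19
K: 98.55
Maximum: F at 103.24.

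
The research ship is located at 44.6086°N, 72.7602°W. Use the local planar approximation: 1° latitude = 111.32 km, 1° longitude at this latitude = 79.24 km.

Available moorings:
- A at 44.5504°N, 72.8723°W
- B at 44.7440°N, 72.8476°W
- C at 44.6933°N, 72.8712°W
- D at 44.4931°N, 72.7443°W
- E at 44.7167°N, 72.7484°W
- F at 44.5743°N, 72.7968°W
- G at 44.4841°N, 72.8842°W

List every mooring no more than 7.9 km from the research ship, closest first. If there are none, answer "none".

Distances from 44.6086°N, 72.7602°W:
A: 10.9945 km
B: 16.5877 km
C: 12.8944 km
D: 12.9190 km
E: 12.0700 km
F: 4.7948 km
G: 16.9890 km
Threshold 7.9 km: F (4.7948 km) is within range.

F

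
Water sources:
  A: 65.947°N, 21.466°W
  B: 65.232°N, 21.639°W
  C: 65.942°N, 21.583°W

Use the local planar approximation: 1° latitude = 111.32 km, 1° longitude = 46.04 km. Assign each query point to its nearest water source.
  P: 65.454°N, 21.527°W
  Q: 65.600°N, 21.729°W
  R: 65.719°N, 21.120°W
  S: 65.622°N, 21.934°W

P at 65.454°N, 21.527°W:
  A: 54.953 km
  B: 25.245 km
  C: 54.385 km
  → nearest: B (25.245 km)
Q at 65.600°N, 21.729°W:
  A: 40.481 km
  B: 41.175 km
  C: 38.660 km
  → nearest: C (38.660 km)
R at 65.719°N, 21.120°W:
  A: 29.966 km
  B: 59.245 km
  C: 32.721 km
  → nearest: A (29.966 km)
S at 65.622°N, 21.934°W:
  A: 42.109 km
  B: 45.490 km
  C: 39.117 km
  → nearest: C (39.117 km)

P→B; Q→C; R→A; S→C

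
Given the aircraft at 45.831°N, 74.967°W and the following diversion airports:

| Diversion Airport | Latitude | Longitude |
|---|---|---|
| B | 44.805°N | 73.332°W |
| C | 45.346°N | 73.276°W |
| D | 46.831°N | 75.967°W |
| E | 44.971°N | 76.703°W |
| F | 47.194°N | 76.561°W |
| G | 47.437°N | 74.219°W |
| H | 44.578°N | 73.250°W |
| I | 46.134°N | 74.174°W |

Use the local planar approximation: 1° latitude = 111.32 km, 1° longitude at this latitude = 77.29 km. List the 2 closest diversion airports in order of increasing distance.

I, D

Distances from 45.831°N, 74.967°W:
B: √((-1.026·111.32)² + (1.635·77.29)²) = √(13044.91089 + 15969.16207) = 170.335 km
C: √((-0.485·111.32)² + (1.691·77.29)²) = √(2914.94170 + 17081.80775) = 141.410 km
D: √((1.000·111.32)² + (-1.000·77.29)²) = √(12392.14240 + 5973.74410) = 135.521 km
E: √((-0.860·111.32)² + (-1.736·77.29)²) = √(9165.22852 + 18003.04870) = 164.828 km
F: √((1.363·111.32)² + (-1.594·77.29)²) = √(23021.73799 + 15178.30406) = 195.448 km
G: √((1.606·111.32)² + (0.748·77.29)²) = √(31962.25980 + 3342.33372) = 187.895 km
H: √((-1.253·111.32)² + (1.717·77.29)²) = √(19455.77510 + 17611.12927) = 192.528 km
I: √((0.303·111.32)² + (0.793·77.29)²) = √(1137.71020 + 3756.58300) = 69.959 km
Sorted: I (69.959 km) < D (135.521 km) < C (141.410 km) < E (164.828 km) < …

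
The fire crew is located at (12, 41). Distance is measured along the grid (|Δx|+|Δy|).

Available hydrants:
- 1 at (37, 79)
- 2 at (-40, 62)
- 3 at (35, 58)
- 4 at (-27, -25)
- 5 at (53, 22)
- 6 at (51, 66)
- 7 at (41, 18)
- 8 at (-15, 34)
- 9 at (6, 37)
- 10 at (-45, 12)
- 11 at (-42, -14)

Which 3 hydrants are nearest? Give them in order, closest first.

Distances from (12, 41):
1: |25| + |38| = 25 + 38 = 63
2: |-52| + |21| = 52 + 21 = 73
3: |23| + |17| = 23 + 17 = 40
4: |-39| + |-66| = 39 + 66 = 105
5: |41| + |-19| = 41 + 19 = 60
6: |39| + |25| = 39 + 25 = 64
7: |29| + |-23| = 29 + 23 = 52
8: |-27| + |-7| = 27 + 7 = 34
9: |-6| + |-4| = 6 + 4 = 10
10: |-57| + |-29| = 57 + 29 = 86
11: |-54| + |-55| = 54 + 55 = 109
Sorted: 9 (10) < 8 (34) < 3 (40) < 7 (52) < 5 (60) < …

9, 8, 3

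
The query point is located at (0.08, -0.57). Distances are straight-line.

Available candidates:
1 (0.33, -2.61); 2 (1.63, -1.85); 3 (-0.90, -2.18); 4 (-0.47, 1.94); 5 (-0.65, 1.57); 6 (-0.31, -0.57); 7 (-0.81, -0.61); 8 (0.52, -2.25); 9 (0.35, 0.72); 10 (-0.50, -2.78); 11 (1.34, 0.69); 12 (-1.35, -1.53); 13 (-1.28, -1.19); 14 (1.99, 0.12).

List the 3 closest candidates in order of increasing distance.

Distances from (0.08, -0.57):
1: 2.06
2: 2.01
3: 1.88
4: 2.57
5: 2.26
6: 0.39
7: 0.89
8: 1.74
9: 1.32
10: 2.28
11: 1.78
12: 1.72
13: 1.49
14: 2.03
Sorted: 6 (0.39) < 7 (0.89) < 9 (1.32) < 13 (1.49) < 12 (1.72) < …

6, 7, 9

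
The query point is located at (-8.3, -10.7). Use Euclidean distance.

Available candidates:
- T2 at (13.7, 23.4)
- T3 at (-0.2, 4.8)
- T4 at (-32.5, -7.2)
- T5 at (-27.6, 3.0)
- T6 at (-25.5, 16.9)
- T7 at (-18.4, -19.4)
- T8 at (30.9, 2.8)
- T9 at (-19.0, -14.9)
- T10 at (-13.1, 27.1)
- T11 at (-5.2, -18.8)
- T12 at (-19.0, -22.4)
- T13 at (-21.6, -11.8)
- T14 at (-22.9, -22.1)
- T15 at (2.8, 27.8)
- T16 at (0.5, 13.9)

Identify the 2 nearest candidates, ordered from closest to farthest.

T11, T9

Distances from (-8.3, -10.7):
T2: 40.58
T3: 17.49
T4: 24.45
T5: 23.67
T6: 32.52
T7: 13.33
T8: 41.46
T9: 11.49
T10: 38.10
T11: 8.67
T12: 15.85
T13: 13.35
T14: 18.52
T15: 40.07
T16: 26.13
Sorted: T11 (8.67) < T9 (11.49) < T7 (13.33) < T13 (13.35) < …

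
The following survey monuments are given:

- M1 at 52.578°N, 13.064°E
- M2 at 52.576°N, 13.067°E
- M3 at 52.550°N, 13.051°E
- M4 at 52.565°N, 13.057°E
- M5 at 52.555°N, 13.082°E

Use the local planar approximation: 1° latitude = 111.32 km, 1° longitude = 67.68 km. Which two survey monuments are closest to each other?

M1 and M2

Pairwise distances:
M1–M2: 0.301 km
M1–M3: 3.239 km
M1–M4: 1.523 km
M1–M5: 2.835 km
M2–M3: 3.090 km
M2–M4: 1.399 km
M2–M5: 2.549 km
M3–M4: 1.718 km
M3–M5: 2.171 km
M4–M5: 2.025 km
Closest pair: M1–M2 at 0.301 km.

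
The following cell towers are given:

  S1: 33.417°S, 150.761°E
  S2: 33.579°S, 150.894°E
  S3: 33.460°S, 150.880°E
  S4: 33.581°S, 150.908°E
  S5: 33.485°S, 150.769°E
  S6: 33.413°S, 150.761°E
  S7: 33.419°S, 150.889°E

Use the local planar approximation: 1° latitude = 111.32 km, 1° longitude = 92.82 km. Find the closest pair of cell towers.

S1 and S6

Pairwise distances:
S1–S2: √((-0.162·111.32)² + (0.133·92.82)²) = √(325.21939 + 152.40051) = 21.855 km
S1–S3: √((-0.043·111.32)² + (0.119·92.82)²) = √(22.91307 + 122.00484) = 12.038 km
S1–S4: √((-0.164·111.32)² + (0.147·92.82)²) = √(333.29906 + 186.17347) = 22.792 km
S1–S5: √((-0.068·111.32)² + (0.008·92.82)²) = √(57.30127 + 0.55140) = 7.606 km
S1–S6: √((0.004·111.32)² + (0.000·92.82)²) = √(0.19827 + 0.00000) = 0.445 km
S1–S7: √((-0.002·111.32)² + (0.128·92.82)²) = √(0.04957 + 141.15721) = 11.883 km
S2–S3: √((0.119·111.32)² + (-0.014·92.82)²) = √(175.48513 + 1.68865) = 13.311 km
S2–S4: √((-0.002·111.32)² + (0.014·92.82)²) = √(0.04957 + 1.68865) = 1.318 km
S2–S5: √((0.094·111.32)² + (-0.125·92.82)²) = √(109.49697 + 134.61801) = 15.624 km
S2–S6: √((0.166·111.32)² + (-0.133·92.82)²) = √(341.47788 + 152.40051) = 22.223 km
S2–S7: √((0.160·111.32)² + (-0.005·92.82)²) = √(317.23885 + 0.21539) = 17.817 km
S3–S4: √((-0.121·111.32)² + (0.028·92.82)²) = √(181.43336 + 6.75459) = 13.718 km
S3–S5: √((-0.025·111.32)² + (-0.111·92.82)²) = √(7.74509 + 106.15222) = 10.672 km
S3–S6: √((0.047·111.32)² + (-0.119·92.82)²) = √(27.37424 + 122.00484) = 12.222 km
S3–S7: √((0.041·111.32)² + (0.009·92.82)²) = √(20.83119 + 0.69786) = 4.640 km
S4–S5: √((0.096·111.32)² + (-0.139·92.82)²) = √(114.20598 + 166.46109) = 16.753 km
S4–S6: √((0.168·111.32)² + (-0.147·92.82)²) = √(349.75583 + 186.17347) = 23.150 km
S4–S7: √((0.162·111.32)² + (-0.019·92.82)²) = √(325.21939 + 3.11021) = 18.120 km
S5–S6: √((0.072·111.32)² + (-0.008·92.82)²) = √(64.24087 + 0.55140) = 8.049 km
S5–S7: √((0.066·111.32)² + (0.120·92.82)²) = √(53.98017 + 124.06395) = 13.343 km
S6–S7: √((-0.006·111.32)² + (0.128·92.82)²) = √(0.44612 + 141.15721) = 11.900 km
Closest pair: S1–S6 at 0.445 km.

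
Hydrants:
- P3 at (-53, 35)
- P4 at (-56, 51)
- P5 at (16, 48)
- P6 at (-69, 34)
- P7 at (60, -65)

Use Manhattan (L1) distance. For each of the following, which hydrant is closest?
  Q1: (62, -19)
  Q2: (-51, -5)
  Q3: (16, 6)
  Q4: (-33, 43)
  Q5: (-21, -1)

Q1 at (62, -19):
  P3: |-115| + |54| = 115 + 54 = 169
  P4: |-118| + |70| = 118 + 70 = 188
  P5: |-46| + |67| = 46 + 67 = 113
  P6: |-131| + |53| = 131 + 53 = 184
  P7: |-2| + |-46| = 2 + 46 = 48
  → nearest: P7 (48)
Q2 at (-51, -5):
  P3: |-2| + |40| = 2 + 40 = 42
  P4: |-5| + |56| = 5 + 56 = 61
  P5: |67| + |53| = 67 + 53 = 120
  P6: |-18| + |39| = 18 + 39 = 57
  P7: |111| + |-60| = 111 + 60 = 171
  → nearest: P3 (42)
Q3 at (16, 6):
  P3: |-69| + |29| = 69 + 29 = 98
  P4: |-72| + |45| = 72 + 45 = 117
  P5: |0| + |42| = 0 + 42 = 42
  P6: |-85| + |28| = 85 + 28 = 113
  P7: |44| + |-71| = 44 + 71 = 115
  → nearest: P5 (42)
Q4 at (-33, 43):
  P3: |-20| + |-8| = 20 + 8 = 28
  P4: |-23| + |8| = 23 + 8 = 31
  P5: |49| + |5| = 49 + 5 = 54
  P6: |-36| + |-9| = 36 + 9 = 45
  P7: |93| + |-108| = 93 + 108 = 201
  → nearest: P3 (28)
Q5 at (-21, -1):
  P3: |-32| + |36| = 32 + 36 = 68
  P4: |-35| + |52| = 35 + 52 = 87
  P5: |37| + |49| = 37 + 49 = 86
  P6: |-48| + |35| = 48 + 35 = 83
  P7: |81| + |-64| = 81 + 64 = 145
  → nearest: P3 (68)

Q1→P7; Q2→P3; Q3→P5; Q4→P3; Q5→P3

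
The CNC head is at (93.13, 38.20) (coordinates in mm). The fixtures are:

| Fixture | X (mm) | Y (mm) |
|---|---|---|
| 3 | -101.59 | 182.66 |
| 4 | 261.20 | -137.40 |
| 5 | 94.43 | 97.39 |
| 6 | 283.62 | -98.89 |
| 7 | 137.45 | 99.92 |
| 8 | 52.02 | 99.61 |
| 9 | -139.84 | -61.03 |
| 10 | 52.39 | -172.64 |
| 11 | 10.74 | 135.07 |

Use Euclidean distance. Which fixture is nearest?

Distances from (93.13, 38.20):
3: 242.46 mm
4: 243.07 mm
5: 59.20 mm
6: 234.69 mm
7: 75.98 mm
8: 73.90 mm
9: 253.22 mm
10: 214.74 mm
11: 127.17 mm
Minimum: 5 at 59.20 mm.

5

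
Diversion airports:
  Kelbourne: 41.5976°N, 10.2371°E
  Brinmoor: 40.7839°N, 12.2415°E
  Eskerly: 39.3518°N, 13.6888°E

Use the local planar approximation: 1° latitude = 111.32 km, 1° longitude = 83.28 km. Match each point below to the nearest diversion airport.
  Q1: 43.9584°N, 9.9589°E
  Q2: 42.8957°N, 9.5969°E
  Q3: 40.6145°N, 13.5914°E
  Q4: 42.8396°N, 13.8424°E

Q1 at 43.9584°N, 9.9589°E:
  Kelbourne: √((-2.3608·111.32)² + (0.2782·83.28)²) = √(69066.076972 + 536.779207) = 263.8235 km
  Brinmoor: √((-3.1745·111.32)² + (2.2826·83.28)²) = √(124881.198527 + 36136.081651) = 401.2696 km
  Eskerly: √((-4.6066·111.32)² + (3.7299·83.28)²) = √(262970.723872 + 96488.556606) = 599.5492 km
  → nearest: Kelbourne (263.8235 km)
Q2 at 42.8957°N, 9.5969°E:
  Kelbourne: √((-1.2981·111.32)² + (0.6402·83.28)²) = √(20881.548208 + 2842.580501) = 154.0264 km
  Brinmoor: √((-2.1118·111.32)² + (2.6446·83.28)²) = √(55265.228043 + 48506.665423) = 322.1365 km
  Eskerly: √((-3.5439·111.32)² + (4.0919·83.28)²) = √(155635.732020 + 116126.531957) = 521.3082 km
  → nearest: Kelbourne (154.0264 km)
Q3 at 40.6145°N, 13.5914°E:
  Kelbourne: √((0.9831·111.32)² + (-3.3543·83.28)²) = √(11976.827307 + 78034.245820) = 300.0185 km
  Brinmoor: √((0.1694·111.32)² + (-1.3499·83.28)²) = √(355.609379 + 12638.182653) = 113.9903 km
  Eskerly: √((-1.2627·111.32)² + (0.0974·83.28)²) = √(19758.171750 + 65.795978) = 140.7976 km
  → nearest: Brinmoor (113.9903 km)
Q4 at 42.8396°N, 13.8424°E:
  Kelbourne: √((-1.2420·111.32)² + (-3.6053·83.28)²) = √(19115.672749 + 90149.692592) = 330.5531 km
  Brinmoor: √((-2.0557·111.32)² + (-1.6009·83.28)²) = √(52367.985425 + 17775.009530) = 264.8452 km
  Eskerly: √((-3.4878·111.32)² + (-0.1536·83.28)²) = √(150747.299886 + 163.630352) = 388.4726 km
  → nearest: Brinmoor (264.8452 km)

Q1→Kelbourne; Q2→Kelbourne; Q3→Brinmoor; Q4→Brinmoor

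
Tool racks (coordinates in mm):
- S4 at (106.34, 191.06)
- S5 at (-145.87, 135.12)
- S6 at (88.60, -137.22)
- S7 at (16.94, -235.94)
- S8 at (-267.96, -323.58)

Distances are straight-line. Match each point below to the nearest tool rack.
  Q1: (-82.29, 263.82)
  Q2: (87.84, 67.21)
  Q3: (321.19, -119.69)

Q1 at (-82.29, 263.82):
  S4: √((188.63)² + (-72.76)²) = √(35581.2769 + 5294.0176) = 202.18 mm
  S5: √((-63.58)² + (-128.70)²) = √(4042.4164 + 16563.6900) = 143.55 mm
  S6: √((170.89)² + (-401.04)²) = √(29203.3921 + 160833.0816) = 435.93 mm
  S7: √((99.23)² + (-499.76)²) = √(9846.5929 + 249760.0576) = 509.52 mm
  S8: √((-185.67)² + (-587.40)²) = √(34473.3489 + 345038.7600) = 616.05 mm
  → nearest: S5 (143.55 mm)
Q2 at (87.84, 67.21):
  S4: √((18.50)² + (123.85)²) = √(342.2500 + 15338.8225) = 125.22 mm
  S5: √((-233.71)² + (67.91)²) = √(54620.3641 + 4611.7681) = 243.38 mm
  S6: √((0.76)² + (-204.43)²) = √(0.5776 + 41791.6249) = 204.43 mm
  S7: √((-70.90)² + (-303.15)²) = √(5026.8100 + 91899.9225) = 311.33 mm
  S8: √((-355.80)² + (-390.79)²) = √(126593.6400 + 152716.8241) = 528.50 mm
  → nearest: S4 (125.22 mm)
Q3 at (321.19, -119.69):
  S4: √((-214.85)² + (310.75)²) = √(46160.5225 + 96565.5625) = 377.79 mm
  S5: √((-467.06)² + (254.81)²) = √(218145.0436 + 64928.1361) = 532.05 mm
  S6: √((-232.59)² + (-17.53)²) = √(54098.1081 + 307.3009) = 233.25 mm
  S7: √((-304.25)² + (-116.25)²) = √(92568.0625 + 13514.0625) = 325.70 mm
  S8: √((-589.15)² + (-203.89)²) = √(347097.7225 + 41571.1321) = 623.43 mm
  → nearest: S6 (233.25 mm)

Q1→S5; Q2→S4; Q3→S6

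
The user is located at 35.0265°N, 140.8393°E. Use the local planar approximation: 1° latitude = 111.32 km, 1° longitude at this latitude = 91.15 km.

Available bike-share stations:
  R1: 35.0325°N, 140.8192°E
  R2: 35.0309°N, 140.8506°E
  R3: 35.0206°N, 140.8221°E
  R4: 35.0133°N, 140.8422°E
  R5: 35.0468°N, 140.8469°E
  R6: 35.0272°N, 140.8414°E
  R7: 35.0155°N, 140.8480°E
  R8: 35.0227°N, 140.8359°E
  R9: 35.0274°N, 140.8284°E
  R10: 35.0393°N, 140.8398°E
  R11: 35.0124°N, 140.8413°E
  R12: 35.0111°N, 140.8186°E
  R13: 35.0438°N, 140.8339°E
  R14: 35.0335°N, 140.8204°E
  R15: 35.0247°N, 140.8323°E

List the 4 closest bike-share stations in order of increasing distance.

R6, R8, R15, R9

Distances from 35.0265°N, 140.8393°E:
R1: √((0.0060·111.32)² + (-0.0201·91.15)²) = √(0.446117 + 3.356645) = 1.9501 km
R2: √((0.0044·111.32)² + (0.0113·91.15)²) = √(0.239912 + 1.060890) = 1.1405 km
R3: √((-0.0059·111.32)² + (-0.0172·91.15)²) = √(0.431370 + 2.457934) = 1.6998 km
R4: √((-0.0132·111.32)² + (0.0029·91.15)²) = √(2.159207 + 0.069873) = 1.4930 km
R5: √((0.0203·111.32)² + (0.0076·91.15)²) = √(5.106678 + 0.479889) = 2.3636 km
R6: √((0.0007·111.32)² + (0.0021·91.15)²) = √(0.006072 + 0.036640) = 0.2067 km
R7: √((-0.0110·111.32)² + (0.0087·91.15)²) = √(1.499449 + 0.628857) = 1.4589 km
R8: √((-0.0038·111.32)² + (-0.0034·91.15)²) = √(0.178943 + 0.096044) = 0.5244 km
R9: √((0.0009·111.32)² + (-0.0109·91.15)²) = √(0.010038 + 0.987112) = 0.9986 km
R10: √((0.0128·111.32)² + (0.0005·91.15)²) = √(2.030329 + 0.002077) = 1.4256 km
R11: √((-0.0141·111.32)² + (0.0020·91.15)²) = √(2.463682 + 0.033233) = 1.5802 km
R12: √((-0.0154·111.32)² + (-0.0207·91.15)²) = √(2.938920 + 3.560033) = 2.5493 km
R13: √((0.0173·111.32)² + (-0.0054·91.15)²) = √(3.708844 + 0.242271) = 1.9877 km
R14: √((0.0070·111.32)² + (-0.0189·91.15)²) = √(0.607215 + 2.967816) = 1.8908 km
R15: √((-0.0018·111.32)² + (-0.0070·91.15)²) = √(0.040151 + 0.407108) = 0.6688 km
Sorted: R6 (0.2067 km) < R8 (0.5244 km) < R15 (0.6688 km) < R9 (0.9986 km) < R2 (1.1405 km) < R10 (1.4256 km) < …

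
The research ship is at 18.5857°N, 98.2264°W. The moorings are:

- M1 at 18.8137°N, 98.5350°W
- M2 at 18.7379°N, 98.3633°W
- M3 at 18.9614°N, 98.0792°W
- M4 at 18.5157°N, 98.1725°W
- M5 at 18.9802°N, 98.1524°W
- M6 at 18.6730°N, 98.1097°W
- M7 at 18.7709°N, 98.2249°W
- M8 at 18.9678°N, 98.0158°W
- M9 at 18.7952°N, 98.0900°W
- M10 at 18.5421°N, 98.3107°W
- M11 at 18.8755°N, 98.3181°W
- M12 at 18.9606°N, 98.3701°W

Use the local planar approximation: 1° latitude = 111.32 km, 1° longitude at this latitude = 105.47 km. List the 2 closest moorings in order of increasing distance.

Distances from 18.5857°N, 98.2264°W:
M1: 41.2743 km
M2: 22.2608 km
M3: 44.6115 km
M4: 9.6457 km
M5: 44.6039 km
M6: 15.6825 km
M7: 20.6171 km
M8: 47.9857 km
M9: 27.4017 km
M10: 10.1296 km
M11: 33.6791 km
M12: 44.4007 km
Sorted: M4 (9.6457 km) < M10 (10.1296 km) < M6 (15.6825 km) < M7 (20.6171 km) < …

M4, M10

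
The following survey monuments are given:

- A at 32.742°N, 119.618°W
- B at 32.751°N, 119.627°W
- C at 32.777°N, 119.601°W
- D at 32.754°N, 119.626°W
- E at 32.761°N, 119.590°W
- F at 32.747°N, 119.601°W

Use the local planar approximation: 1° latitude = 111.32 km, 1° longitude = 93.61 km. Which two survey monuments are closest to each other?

Pairwise distances:
A–B: 1.309 km
A–C: 4.209 km
A–D: 1.531 km
A–E: 3.368 km
A–F: 1.686 km
B–C: 3.782 km
B–D: 0.347 km
B–E: 3.638 km
B–F: 2.474 km
C–D: 3.469 km
C–E: 2.057 km
C–F: 3.340 km
D–E: 3.459 km
D–F: 2.467 km
E–F: 1.868 km
Closest pair: B–D at 0.347 km.

B and D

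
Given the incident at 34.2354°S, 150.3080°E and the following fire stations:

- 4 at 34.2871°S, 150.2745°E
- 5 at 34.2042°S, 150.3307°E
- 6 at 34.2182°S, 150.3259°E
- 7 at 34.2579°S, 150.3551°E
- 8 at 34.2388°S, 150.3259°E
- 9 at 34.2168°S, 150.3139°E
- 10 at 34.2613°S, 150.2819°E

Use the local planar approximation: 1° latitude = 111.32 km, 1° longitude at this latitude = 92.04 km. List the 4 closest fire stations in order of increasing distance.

Distances from 34.2354°S, 150.3080°E:
4: 6.5292 km
5: 4.0532 km
6: 2.5259 km
7: 5.0066 km
8: 1.6904 km
9: 2.1406 km
10: 3.7528 km
Sorted: 8 (1.6904 km) < 9 (2.1406 km) < 6 (2.5259 km) < 10 (3.7528 km) < 5 (4.0532 km) < 7 (5.0066 km) < …

8, 9, 6, 10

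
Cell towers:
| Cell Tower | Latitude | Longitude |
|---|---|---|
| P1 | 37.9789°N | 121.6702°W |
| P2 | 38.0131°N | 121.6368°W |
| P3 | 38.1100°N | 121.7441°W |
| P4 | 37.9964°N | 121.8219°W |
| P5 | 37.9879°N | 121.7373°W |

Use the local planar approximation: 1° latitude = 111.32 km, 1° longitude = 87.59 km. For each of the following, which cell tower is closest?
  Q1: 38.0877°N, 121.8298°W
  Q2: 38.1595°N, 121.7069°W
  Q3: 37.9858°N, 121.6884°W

Q1 at 38.0877°N, 121.8298°W:
  P1: √((-0.1088·111.32)² + (0.1596·87.59)²) = √(146.691242 + 195.422618) = 18.4963 km
  P2: √((-0.0746·111.32)² + (0.1930·87.59)²) = √(68.964255 + 285.774630) = 18.8345 km
  P3: √((0.0223·111.32)² + (0.0857·87.59)²) = √(6.162488 + 56.346987) = 7.9063 km
  P4: √((-0.0913·111.32)² + (0.0079·87.59)²) = √(103.297057 + 0.478810) = 10.1870 km
  P5: √((-0.0998·111.32)² + (0.0925·87.59)²) = √(123.426234 + 65.643619) = 13.7503 km
  → nearest: P3 (7.9063 km)
Q2 at 38.1595°N, 121.7069°W:
  P1: √((-0.1806·111.32)² + (0.0367·87.59)²) = √(404.186578 + 10.333351) = 20.3598 km
  P2: √((-0.1464·111.32)² + (0.0701·87.59)²) = √(265.600292 + 37.700325) = 17.4155 km
  P3: √((-0.0495·111.32)² + (-0.0372·87.59)²) = √(30.363847 + 10.616832) = 6.4016 km
  P4: √((-0.1631·111.32)² + (-0.1150·87.59)²) = √(329.650939 + 101.462307) = 20.7633 km
  P5: √((-0.1716·111.32)² + (-0.0304·87.59)²) = √(364.905965 + 7.090163) = 19.2872 km
  → nearest: P3 (6.4016 km)
Q3 at 37.9858°N, 121.6884°W:
  P1: √((-0.0069·111.32)² + (0.0182·87.59)²) = √(0.589990 + 2.541276) = 1.7695 km
  P2: √((0.0273·111.32)² + (0.0516·87.59)²) = √(9.235740 + 20.427182) = 5.4464 km
  P3: √((0.1242·111.32)² + (-0.0557·87.59)²) = √(191.156727 + 23.802328) = 14.6615 km
  P4: √((0.0106·111.32)² + (-0.1335·87.59)²) = √(1.392381 + 136.732446) = 11.7527 km
  P5: √((0.0021·111.32)² + (-0.0489·87.59)²) = √(0.054649 + 18.345382) = 4.2895 km
  → nearest: P1 (1.7695 km)

Q1→P3; Q2→P3; Q3→P1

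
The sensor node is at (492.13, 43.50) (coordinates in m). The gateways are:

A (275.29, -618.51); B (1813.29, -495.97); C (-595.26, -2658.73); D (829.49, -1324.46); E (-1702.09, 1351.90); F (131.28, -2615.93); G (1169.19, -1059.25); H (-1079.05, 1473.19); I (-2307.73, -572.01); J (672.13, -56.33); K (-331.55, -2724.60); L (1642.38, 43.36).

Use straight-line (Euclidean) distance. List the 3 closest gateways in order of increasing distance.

Distances from (492.13, 43.50):
A: 696.62 m
B: 1427.06 m
C: 2912.81 m
D: 1408.95 m
E: 2554.70 m
F: 2683.80 m
G: 1294.01 m
H: 2124.29 m
I: 2866.72 m
J: 205.83 m
K: 2888.05 m
L: 1150.25 m
Sorted: J (205.83 m) < A (696.62 m) < L (1150.25 m) < G (1294.01 m) < D (1408.95 m) < …

J, A, L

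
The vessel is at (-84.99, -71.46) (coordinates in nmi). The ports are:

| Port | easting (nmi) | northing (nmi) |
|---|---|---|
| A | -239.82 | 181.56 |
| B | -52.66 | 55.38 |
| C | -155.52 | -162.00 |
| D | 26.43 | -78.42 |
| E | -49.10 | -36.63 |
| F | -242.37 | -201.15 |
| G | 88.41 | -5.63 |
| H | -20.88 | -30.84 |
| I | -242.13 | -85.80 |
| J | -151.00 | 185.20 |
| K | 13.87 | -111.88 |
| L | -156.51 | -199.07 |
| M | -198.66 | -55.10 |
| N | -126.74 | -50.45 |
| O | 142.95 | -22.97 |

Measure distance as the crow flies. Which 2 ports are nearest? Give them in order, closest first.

N, E

Distances from (-84.99, -71.46):
A: 296.63 nmi
B: 130.90 nmi
C: 114.77 nmi
D: 111.64 nmi
E: 50.01 nmi
F: 203.93 nmi
G: 185.48 nmi
H: 75.90 nmi
I: 157.79 nmi
J: 265.01 nmi
K: 106.80 nmi
L: 146.29 nmi
M: 114.84 nmi
N: 46.74 nmi
O: 233.04 nmi
Sorted: N (46.74 nmi) < E (50.01 nmi) < H (75.90 nmi) < K (106.80 nmi) < …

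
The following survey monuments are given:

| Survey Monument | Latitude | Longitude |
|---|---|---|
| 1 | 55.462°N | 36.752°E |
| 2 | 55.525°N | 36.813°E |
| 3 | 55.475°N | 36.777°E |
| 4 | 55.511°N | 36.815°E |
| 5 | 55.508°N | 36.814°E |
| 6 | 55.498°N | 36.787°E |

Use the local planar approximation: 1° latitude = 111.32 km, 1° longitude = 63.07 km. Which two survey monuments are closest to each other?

4 and 5

Pairwise distances:
1–2: 7.999 km
1–3: 2.140 km
1–4: 6.748 km
1–5: 6.443 km
1–6: 4.575 km
2–3: 6.011 km
2–4: 1.564 km
2–5: 1.893 km
2–6: 3.424 km
3–4: 4.669 km
3–5: 4.352 km
3–6: 2.637 km
4–5: 0.340 km
4–6: 2.283 km
5–6: 2.034 km
Closest pair: 4–5 at 0.340 km.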